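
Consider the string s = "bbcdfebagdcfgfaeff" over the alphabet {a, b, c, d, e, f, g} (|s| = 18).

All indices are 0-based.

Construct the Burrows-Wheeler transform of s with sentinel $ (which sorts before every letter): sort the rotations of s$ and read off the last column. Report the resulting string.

rank  rotation             last
    0  $bbcdfebagdcfgfaeff  f
    1  aeff$bbcdfebagdcfgf  f
    2  agdcfgfaeff$bbcdfeb  b
    3  bagdcfgfaeff$bbcdfe  e
    4  bbcdfebagdcfgfaeff$  $
    5  bcdfebagdcfgfaeff$b  b
    6  cdfebagdcfgfaeff$bb  b
    7  cfgfaeff$bbcdfebagd  d
    8  dcfgfaeff$bbcdfebag  g
    9  dfebagdcfgfaeff$bbc  c
   10  ebagdcfgfaeff$bbcdf  f
   11  eff$bbcdfebagdcfgfa  a
   12  f$bbcdfebagdcfgfaef  f
   13  faeff$bbcdfebagdcfg  g
   14  febagdcfgfaeff$bbcd  d
   15  ff$bbcdfebagdcfgfae  e
   16  fgfaeff$bbcdfebagdc  c
   17  gdcfgfaeff$bbcdfeba  a
   18  gfaeff$bbcdfebagdcf  f

ffbe$bbdgcfafgdecaf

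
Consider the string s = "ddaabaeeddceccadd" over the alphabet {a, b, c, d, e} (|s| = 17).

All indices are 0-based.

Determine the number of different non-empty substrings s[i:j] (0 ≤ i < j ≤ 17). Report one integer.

sorted suffixes:
  #0 SA[0]=2  'aabaeeddceccadd'
  #1 SA[1]=3  'abaeeddceccadd'
  #2 SA[2]=14  'add'
  #3 SA[3]=5  'aeeddceccadd'
  #4 SA[4]=4  'baeeddceccadd'
  #5 SA[5]=13  'cadd'
  #6 SA[6]=12  'ccadd'
  #7 SA[7]=10  'ceccadd'
  #8 SA[8]=16  'd'
  #9 SA[9]=1  'daabaeeddceccadd'
  #10 SA[10]=9  'dceccadd'
  #11 SA[11]=15  'dd'
  #12 SA[12]=0  'ddaabaeeddceccadd'
  #13 SA[13]=8  'ddceccadd'
  #14 SA[14]=11  'eccadd'
  #15 SA[15]=7  'eddceccadd'
  #16 SA[16]=6  'eeddceccadd'

SA = [2, 3, 14, 5, 4, 13, 12, 10, 16, 1, 9, 15, 0, 8, 11, 7, 6]
rank  pair      lcp
   1  s[2:],s[3:]  1  'a'
   2  s[3:],s[14:]  1  'a'
   3  s[14:],s[5:]  1  'a'
   4  s[5:],s[4:]  0  ''
   5  s[4:],s[13:]  0  ''
   6  s[13:],s[12:]  1  'c'
   7  s[12:],s[10:]  1  'c'
   8  s[10:],s[16:]  0  ''
   9  s[16:],s[1:]  1  'd'
  10  s[1:],s[9:]  1  'd'
  11  s[9:],s[15:]  1  'd'
  12  s[15:],s[0:]  2  'dd'
  13  s[0:],s[8:]  2  'dd'
  14  s[8:],s[11:]  0  ''
  15  s[11:],s[7:]  1  'e'
  16  s[7:],s[6:]  1  'e'

n(n+1)/2 = 17·18/2 = 153
Σ LCP = 0 + 1 + 1 + 1 + 0 + 0 + 1 + 1 + 0 + 1 + 1 + 1 + 2 + 2 + 0 + 1 + 1 = 14
distinct = 153 − 14 = 139

139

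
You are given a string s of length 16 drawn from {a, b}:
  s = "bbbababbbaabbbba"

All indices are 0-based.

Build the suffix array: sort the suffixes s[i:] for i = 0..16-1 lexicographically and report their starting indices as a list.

sorted suffixes:
  #0 SA[0]=15  'a'
  #1 SA[1]=9  'aabbbba'
  #2 SA[2]=3  'ababbbaabbbba'
  #3 SA[3]=5  'abbbaabbbba'
  #4 SA[4]=10  'abbbba'
  #5 SA[5]=14  'ba'
  #6 SA[6]=8  'baabbbba'
  #7 SA[7]=2  'bababbbaabbbba'
  #8 SA[8]=4  'babbbaabbbba'
  #9 SA[9]=13  'bba'
  #10 SA[10]=7  'bbaabbbba'
  #11 SA[11]=1  'bbababbbaabbbba'
  #12 SA[12]=12  'bbba'
  #13 SA[13]=6  'bbbaabbbba'
  #14 SA[14]=0  'bbbababbbaabbbba'
  #15 SA[15]=11  'bbbba'

[15, 9, 3, 5, 10, 14, 8, 2, 4, 13, 7, 1, 12, 6, 0, 11]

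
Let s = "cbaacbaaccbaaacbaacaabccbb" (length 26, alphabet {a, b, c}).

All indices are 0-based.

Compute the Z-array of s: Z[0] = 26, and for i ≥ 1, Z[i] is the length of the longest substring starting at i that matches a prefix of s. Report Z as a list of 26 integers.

Z[0]=26
i=1: fresh scan; Z[1]=0
i=2: fresh scan; Z[2]=0
i=3: fresh scan; Z[3]=0
i=4: fresh scan; Z[4]=5 scan→box=[4,9)
i=5: min(r-i=4, Z[1]=0)=0; Z[5]=0
i=6: min(r-i=3, Z[2]=0)=0; Z[6]=0
i=7: min(r-i=2, Z[3]=0)=0; Z[7]=0
i=8: min(r-i=1, Z[4]=5)=1; Z[8]=1
i=9: fresh scan; Z[9]=4 scan→box=[9,13)
i=10: min(r-i=3, Z[1]=0)=0; Z[10]=0
i=11: min(r-i=2, Z[2]=0)=0; Z[11]=0
i=12: min(r-i=1, Z[3]=0)=0; Z[12]=0
i=13: fresh scan; Z[13]=0
i=14: fresh scan; Z[14]=5 scan→box=[14,19)
i=15: min(r-i=4, Z[1]=0)=0; Z[15]=0
i=16: min(r-i=3, Z[2]=0)=0; Z[16]=0
i=17: min(r-i=2, Z[3]=0)=0; Z[17]=0
i=18: min(r-i=1, Z[4]=5)=1; Z[18]=1
i=19: fresh scan; Z[19]=0
i=20: fresh scan; Z[20]=0
i=21: fresh scan; Z[21]=0
i=22: fresh scan; Z[22]=1 scan→box=[22,23)
i=23: fresh scan; Z[23]=2 scan→box=[23,25)
i=24: min(r-i=1, Z[1]=0)=0; Z[24]=0
i=25: fresh scan; Z[25]=0

[26, 0, 0, 0, 5, 0, 0, 0, 1, 4, 0, 0, 0, 0, 5, 0, 0, 0, 1, 0, 0, 0, 1, 2, 0, 0]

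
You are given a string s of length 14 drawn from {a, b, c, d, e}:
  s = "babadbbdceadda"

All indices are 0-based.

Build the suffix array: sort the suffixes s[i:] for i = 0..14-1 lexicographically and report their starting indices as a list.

[13, 1, 3, 10, 0, 2, 5, 6, 8, 12, 4, 7, 11, 9]

rank→(start, suffix):
  0 → (13, 'a')
  1 → (1, 'abadbbdceadda')
  2 → (3, 'adbbdceadda')
  3 → (10, 'adda')
  4 → (0, 'babadbbdceadda')
  5 → (2, 'badbbdceadda')
  6 → (5, 'bbdceadda')
  7 → (6, 'bdceadda')
  8 → (8, 'ceadda')
  9 → (12, 'da')
  10 → (4, 'dbbdceadda')
  11 → (7, 'dceadda')
  12 → (11, 'dda')
  13 → (9, 'eadda')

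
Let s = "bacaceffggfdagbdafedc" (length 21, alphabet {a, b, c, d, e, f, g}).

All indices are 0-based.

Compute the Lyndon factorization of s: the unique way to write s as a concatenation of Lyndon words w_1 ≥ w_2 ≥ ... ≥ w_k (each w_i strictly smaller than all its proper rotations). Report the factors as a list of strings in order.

["b", "acaceffggfdagbdafedc"]

emit factor 1: 'b' (i=0, period=1)
emit factor 2: 'acaceffggfdagbdafedc' (i=1, period=20)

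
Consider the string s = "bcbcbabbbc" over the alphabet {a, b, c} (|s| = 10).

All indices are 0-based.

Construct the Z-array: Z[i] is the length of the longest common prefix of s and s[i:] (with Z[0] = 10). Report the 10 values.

Z[0]=10
i=1: outside box; Z[1]=0
i=2: outside box; Z[2]=3 scan→box=[2,5)
i=3: min(r-i=2, Z[1]=0)=0; Z[3]=0
i=4: min(r-i=1, Z[2]=3)=1; Z[4]=1
i=5: outside box; Z[5]=0
i=6: outside box; Z[6]=1 scan→box=[6,7)
i=7: outside box; Z[7]=1 scan→box=[7,8)
i=8: outside box; Z[8]=2 scan→box=[8,10)
i=9: min(r-i=1, Z[1]=0)=0; Z[9]=0

[10, 0, 3, 0, 1, 0, 1, 1, 2, 0]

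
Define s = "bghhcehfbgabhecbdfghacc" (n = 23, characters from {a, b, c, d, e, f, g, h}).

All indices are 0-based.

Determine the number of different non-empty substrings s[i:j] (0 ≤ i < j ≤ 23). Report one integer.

259

sorted suffixes:
  #0 SA[0]=10  'abhecbdfghacc'
  #1 SA[1]=20  'acc'
  #2 SA[2]=15  'bdfghacc'
  #3 SA[3]=8  'bgabhecbdfghacc'
  #4 SA[4]=0  'bghhcehfbgabhecbdfghacc'
  #5 SA[5]=11  'bhecbdfghacc'
  #6 SA[6]=22  'c'
  #7 SA[7]=14  'cbdfghacc'
  #8 SA[8]=21  'cc'
  #9 SA[9]=4  'cehfbgabhecbdfghacc'
  #10 SA[10]=16  'dfghacc'
  #11 SA[11]=13  'ecbdfghacc'
  #12 SA[12]=5  'ehfbgabhecbdfghacc'
  #13 SA[13]=7  'fbgabhecbdfghacc'
  #14 SA[14]=17  'fghacc'
  #15 SA[15]=9  'gabhecbdfghacc'
  #16 SA[16]=18  'ghacc'
  #17 SA[17]=1  'ghhcehfbgabhecbdfghacc'
  #18 SA[18]=19  'hacc'
  #19 SA[19]=3  'hcehfbgabhecbdfghacc'
  #20 SA[20]=12  'hecbdfghacc'
  #21 SA[21]=6  'hfbgabhecbdfghacc'
  #22 SA[22]=2  'hhcehfbgabhecbdfghacc'

SA = [10, 20, 15, 8, 0, 11, 22, 14, 21, 4, 16, 13, 5, 7, 17, 9, 18, 1, 19, 3, 12, 6, 2]
rank  pair      lcp
   1  s[10:],s[20:]  1  'a'
   2  s[20:],s[15:]  0  ''
   3  s[15:],s[8:]  1  'b'
   4  s[8:],s[0:]  2  'bg'
   5  s[0:],s[11:]  1  'b'
   6  s[11:],s[22:]  0  ''
   7  s[22:],s[14:]  1  'c'
   8  s[14:],s[21:]  1  'c'
   9  s[21:],s[4:]  1  'c'
  10  s[4:],s[16:]  0  ''
  11  s[16:],s[13:]  0  ''
  12  s[13:],s[5:]  1  'e'
  13  s[5:],s[7:]  0  ''
  14  s[7:],s[17:]  1  'f'
  15  s[17:],s[9:]  0  ''
  16  s[9:],s[18:]  1  'g'
  17  s[18:],s[1:]  2  'gh'
  18  s[1:],s[19:]  0  ''
  19  s[19:],s[3:]  1  'h'
  20  s[3:],s[12:]  1  'h'
  21  s[12:],s[6:]  1  'h'
  22  s[6:],s[2:]  1  'h'

n(n+1)/2 = 23·24/2 = 276
Σ LCP = 0 + 1 + 0 + 1 + 2 + 1 + 0 + 1 + 1 + 1 + 0 + 0 + 1 + 0 + 1 + 0 + 1 + 2 + 0 + 1 + 1 + 1 + 1 = 17
distinct = 276 − 17 = 259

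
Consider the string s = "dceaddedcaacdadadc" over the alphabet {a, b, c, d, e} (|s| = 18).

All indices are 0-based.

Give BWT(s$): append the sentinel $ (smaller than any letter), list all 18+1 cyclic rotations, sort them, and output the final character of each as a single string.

rank  rotation             last
    0  $dceaddedcaacdadadc  c
    1  aacdadadc$dceaddedc  c
    2  acdadadc$dceaddedca  a
    3  adadc$dceaddedcaacd  d
    4  adc$dceaddedcaacdad  d
    5  addedcaacdadadc$dce  e
    6  c$dceaddedcaacdadad  d
    7  caacdadadc$dceadded  d
    8  cdadadc$dceaddedcaa  a
    9  ceaddedcaacdadadc$d  d
   10  dadadc$dceaddedcaac  c
   11  dadc$dceaddedcaacda  a
   12  dc$dceaddedcaacdada  a
   13  dcaacdadadc$dceadde  e
   14  dceaddedcaacdadadc$  $
   15  ddedcaacdadadc$dcea  a
   16  dedcaacdadadc$dcead  d
   17  eaddedcaacdadadc$dc  c
   18  edcaacdadadc$dceadd  d

ccaddeddadcaae$adcd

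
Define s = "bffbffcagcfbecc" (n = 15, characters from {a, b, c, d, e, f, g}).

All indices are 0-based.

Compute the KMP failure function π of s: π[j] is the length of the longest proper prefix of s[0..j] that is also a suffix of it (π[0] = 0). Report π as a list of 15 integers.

[0, 0, 0, 1, 2, 3, 0, 0, 0, 0, 0, 1, 0, 0, 0]

π[0] = 0
j=1 s[j]='f': π[1]=0 (border '')
j=2 s[j]='f': π[2]=0 (border '')
j=3 s[j]='b': π[3]=1 (border 'b')
j=4 s[j]='f': π[4]=2 (border 'bf')
j=5 s[j]='f': π[5]=3 (border 'bff')
j=6 s[j]='c': k: 3→0; π[6]=0 (border '')
j=7 s[j]='a': π[7]=0 (border '')
j=8 s[j]='g': π[8]=0 (border '')
j=9 s[j]='c': π[9]=0 (border '')
j=10 s[j]='f': π[10]=0 (border '')
j=11 s[j]='b': π[11]=1 (border 'b')
j=12 s[j]='e': k: 1→0; π[12]=0 (border '')
j=13 s[j]='c': π[13]=0 (border '')
j=14 s[j]='c': π[14]=0 (border '')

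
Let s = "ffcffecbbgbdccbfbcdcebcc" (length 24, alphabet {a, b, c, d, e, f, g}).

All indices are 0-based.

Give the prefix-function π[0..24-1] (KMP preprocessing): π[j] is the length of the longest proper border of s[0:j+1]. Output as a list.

[0, 1, 0, 1, 2, 0, 0, 0, 0, 0, 0, 0, 0, 0, 0, 1, 0, 0, 0, 0, 0, 0, 0, 0]

π[0] = 0
j=1 s[j]='f': π[1]=1 (border 'f')
j=2 s[j]='c': k: 1→0; π[2]=0 (border '')
j=3 s[j]='f': π[3]=1 (border 'f')
j=4 s[j]='f': π[4]=2 (border 'ff')
j=5 s[j]='e': k: 2→1→0; π[5]=0 (border '')
j=6 s[j]='c': π[6]=0 (border '')
j=7 s[j]='b': π[7]=0 (border '')
j=8 s[j]='b': π[8]=0 (border '')
j=9 s[j]='g': π[9]=0 (border '')
j=10 s[j]='b': π[10]=0 (border '')
j=11 s[j]='d': π[11]=0 (border '')
j=12 s[j]='c': π[12]=0 (border '')
j=13 s[j]='c': π[13]=0 (border '')
j=14 s[j]='b': π[14]=0 (border '')
j=15 s[j]='f': π[15]=1 (border 'f')
j=16 s[j]='b': k: 1→0; π[16]=0 (border '')
j=17 s[j]='c': π[17]=0 (border '')
j=18 s[j]='d': π[18]=0 (border '')
j=19 s[j]='c': π[19]=0 (border '')
j=20 s[j]='e': π[20]=0 (border '')
j=21 s[j]='b': π[21]=0 (border '')
j=22 s[j]='c': π[22]=0 (border '')
j=23 s[j]='c': π[23]=0 (border '')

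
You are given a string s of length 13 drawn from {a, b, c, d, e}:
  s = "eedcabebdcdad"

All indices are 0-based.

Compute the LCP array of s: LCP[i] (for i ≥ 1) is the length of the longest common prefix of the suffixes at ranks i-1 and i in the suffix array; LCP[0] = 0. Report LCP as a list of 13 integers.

[0, 1, 0, 1, 0, 1, 0, 1, 1, 2, 0, 1, 1]

rank | idx | suffix
   0 |   4 | abebdcdad
   1 |  11 | ad
   2 |   7 | bdcdad
   3 |   5 | bebdcdad
   4 |   3 | cabebdcdad
   5 |   9 | cdad
   6 |  12 | d
   7 |  10 | dad
   8 |   2 | dcabebdcdad
   9 |   8 | dcdad
  10 |   6 | ebdcdad
  11 |   1 | edcabebdcdad
  12 |   0 | eedcabebdcdad

SA = [4, 11, 7, 5, 3, 9, 12, 10, 2, 8, 6, 1, 0]
i: (SA[i-1],SA[i]) lcp shared
  1: (4,11) 1 'a'
  2: (11,7) 0 ''
  3: (7,5) 1 'b'
  4: (5,3) 0 ''
  5: (3,9) 1 'c'
  6: (9,12) 0 ''
  7: (12,10) 1 'd'
  8: (10,2) 1 'd'
  9: (2,8) 2 'dc'
  10: (8,6) 0 ''
  11: (6,1) 1 'e'
  12: (1,0) 1 'e'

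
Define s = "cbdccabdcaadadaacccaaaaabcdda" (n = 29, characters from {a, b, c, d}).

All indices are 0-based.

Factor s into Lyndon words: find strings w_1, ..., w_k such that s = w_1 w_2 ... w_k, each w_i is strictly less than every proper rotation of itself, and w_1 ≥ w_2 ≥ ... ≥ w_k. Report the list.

emit factor 1: 'c' (i=0, period=1)
emit factor 2: 'bdcc' (i=1, period=4)
emit factor 3: 'abdc' (i=5, period=4)
emit factor 4: 'aadad' (i=9, period=5)
emit factor 5: 'aaccc' (i=14, period=5)
emit factor 6: 'aaaaabcdd' (i=19, period=9)
emit factor 7: 'a' (i=28, period=1)

["c", "bdcc", "abdc", "aadad", "aaccc", "aaaaabcdd", "a"]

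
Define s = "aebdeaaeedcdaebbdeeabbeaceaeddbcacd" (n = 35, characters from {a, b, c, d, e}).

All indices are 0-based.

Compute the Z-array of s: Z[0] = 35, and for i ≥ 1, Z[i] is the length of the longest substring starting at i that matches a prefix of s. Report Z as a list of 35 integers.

Z[0]=35
i=1: fresh scan; Z[1]=0
i=2: fresh scan; Z[2]=0
i=3: fresh scan; Z[3]=0
i=4: fresh scan; Z[4]=0
i=5: fresh scan; Z[5]=1 scan→box=[5,6)
i=6: fresh scan; Z[6]=2 scan→box=[6,8)
i=7: min(r-i=1, Z[1]=0)=0; Z[7]=0
i=8: fresh scan; Z[8]=0
i=9: fresh scan; Z[9]=0
i=10: fresh scan; Z[10]=0
i=11: fresh scan; Z[11]=0
i=12: fresh scan; Z[12]=3 scan→box=[12,15)
i=13: min(r-i=2, Z[1]=0)=0; Z[13]=0
i=14: min(r-i=1, Z[2]=0)=0; Z[14]=0
i=15: fresh scan; Z[15]=0
i=16: fresh scan; Z[16]=0
i=17: fresh scan; Z[17]=0
i=18: fresh scan; Z[18]=0
i=19: fresh scan; Z[19]=1 scan→box=[19,20)
i=20: fresh scan; Z[20]=0
i=21: fresh scan; Z[21]=0
i=22: fresh scan; Z[22]=0
i=23: fresh scan; Z[23]=1 scan→box=[23,24)
i=24: fresh scan; Z[24]=0
i=25: fresh scan; Z[25]=0
i=26: fresh scan; Z[26]=2 scan→box=[26,28)
i=27: min(r-i=1, Z[1]=0)=0; Z[27]=0
i=28: fresh scan; Z[28]=0
i=29: fresh scan; Z[29]=0
i=30: fresh scan; Z[30]=0
i=31: fresh scan; Z[31]=0
i=32: fresh scan; Z[32]=1 scan→box=[32,33)
i=33: fresh scan; Z[33]=0
i=34: fresh scan; Z[34]=0

[35, 0, 0, 0, 0, 1, 2, 0, 0, 0, 0, 0, 3, 0, 0, 0, 0, 0, 0, 1, 0, 0, 0, 1, 0, 0, 2, 0, 0, 0, 0, 0, 1, 0, 0]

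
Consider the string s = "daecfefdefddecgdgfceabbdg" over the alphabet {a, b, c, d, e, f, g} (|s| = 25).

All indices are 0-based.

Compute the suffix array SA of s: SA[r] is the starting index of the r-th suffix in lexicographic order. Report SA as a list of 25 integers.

rank→(start, suffix):
  0 → (20, 'abbdg')
  1 → (1, 'aecfefdefddecgdgfceabbdg')
  2 → (21, 'bbdg')
  3 → (22, 'bdg')
  4 → (18, 'ceabbdg')
  5 → (3, 'cfefdefddecgdgfceabbdg')
  6 → (13, 'cgdgfceabbdg')
  7 → (0, 'daecfefdefddecgdgfceabbdg')
  8 → (10, 'ddecgdgfceabbdg')
  9 → (11, 'decgdgfceabbdg')
  10 → (7, 'defddecgdgfceabbdg')
  11 → (23, 'dg')
  12 → (15, 'dgfceabbdg')
  13 → (19, 'eabbdg')
  14 → (2, 'ecfefdefddecgdgfceabbdg')
  15 → (12, 'ecgdgfceabbdg')
  16 → (8, 'efddecgdgfceabbdg')
  17 → (5, 'efdefddecgdgfceabbdg')
  18 → (17, 'fceabbdg')
  19 → (9, 'fddecgdgfceabbdg')
  20 → (6, 'fdefddecgdgfceabbdg')
  21 → (4, 'fefdefddecgdgfceabbdg')
  22 → (24, 'g')
  23 → (14, 'gdgfceabbdg')
  24 → (16, 'gfceabbdg')

[20, 1, 21, 22, 18, 3, 13, 0, 10, 11, 7, 23, 15, 19, 2, 12, 8, 5, 17, 9, 6, 4, 24, 14, 16]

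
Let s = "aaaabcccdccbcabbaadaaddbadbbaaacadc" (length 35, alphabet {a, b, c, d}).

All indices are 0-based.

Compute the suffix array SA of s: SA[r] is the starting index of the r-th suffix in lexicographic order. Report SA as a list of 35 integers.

[0, 1, 28, 2, 29, 16, 19, 13, 3, 30, 17, 24, 32, 20, 27, 15, 23, 26, 14, 11, 4, 34, 12, 31, 10, 9, 5, 6, 7, 18, 22, 25, 33, 8, 21]

sorted suffixes:
  #0 SA[0]=0  'aaaabcccdccbcabbaadaaddbadbbaaacadc'
  #1 SA[1]=1  'aaabcccdccbcabbaadaaddbadbbaaacadc'
  #2 SA[2]=28  'aaacadc'
  #3 SA[3]=2  'aabcccdccbcabbaadaaddbadbbaaacadc'
  #4 SA[4]=29  'aacadc'
  #5 SA[5]=16  'aadaaddbadbbaaacadc'
  #6 SA[6]=19  'aaddbadbbaaacadc'
  #7 SA[7]=13  'abbaadaaddbadbbaaacadc'
  #8 SA[8]=3  'abcccdccbcabbaadaaddbadbbaaacadc'
  #9 SA[9]=30  'acadc'
  #10 SA[10]=17  'adaaddbadbbaaacadc'
  #11 SA[11]=24  'adbbaaacadc'
  #12 SA[12]=32  'adc'
  #13 SA[13]=20  'addbadbbaaacadc'
  #14 SA[14]=27  'baaacadc'
  #15 SA[15]=15  'baadaaddbadbbaaacadc'
  #16 SA[16]=23  'badbbaaacadc'
  #17 SA[17]=26  'bbaaacadc'
  #18 SA[18]=14  'bbaadaaddbadbbaaacadc'
  #19 SA[19]=11  'bcabbaadaaddbadbbaaacadc'
  #20 SA[20]=4  'bcccdccbcabbaadaaddbadbbaaacadc'
  #21 SA[21]=34  'c'
  #22 SA[22]=12  'cabbaadaaddbadbbaaacadc'
  #23 SA[23]=31  'cadc'
  #24 SA[24]=10  'cbcabbaadaaddbadbbaaacadc'
  #25 SA[25]=9  'ccbcabbaadaaddbadbbaaacadc'
  #26 SA[26]=5  'cccdccbcabbaadaaddbadbbaaacadc'
  #27 SA[27]=6  'ccdccbcabbaadaaddbadbbaaacadc'
  #28 SA[28]=7  'cdccbcabbaadaaddbadbbaaacadc'
  #29 SA[29]=18  'daaddbadbbaaacadc'
  #30 SA[30]=22  'dbadbbaaacadc'
  #31 SA[31]=25  'dbbaaacadc'
  #32 SA[32]=33  'dc'
  #33 SA[33]=8  'dccbcabbaadaaddbadbbaaacadc'
  #34 SA[34]=21  'ddbadbbaaacadc'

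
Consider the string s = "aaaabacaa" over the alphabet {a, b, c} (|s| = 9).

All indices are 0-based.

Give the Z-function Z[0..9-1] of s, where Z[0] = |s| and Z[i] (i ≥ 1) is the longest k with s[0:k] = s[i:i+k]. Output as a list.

Z[0]=9
i=1: fresh scan; Z[1]=3 scan→box=[1,4)
i=2: min(r-i=2, Z[1]=3)=2; Z[2]=2
i=3: min(r-i=1, Z[2]=2)=1; Z[3]=1
i=4: fresh scan; Z[4]=0
i=5: fresh scan; Z[5]=1 scan→box=[5,6)
i=6: fresh scan; Z[6]=0
i=7: fresh scan; Z[7]=2 scan→box=[7,9)
i=8: min(r-i=1, Z[1]=3)=1; Z[8]=1

[9, 3, 2, 1, 0, 1, 0, 2, 1]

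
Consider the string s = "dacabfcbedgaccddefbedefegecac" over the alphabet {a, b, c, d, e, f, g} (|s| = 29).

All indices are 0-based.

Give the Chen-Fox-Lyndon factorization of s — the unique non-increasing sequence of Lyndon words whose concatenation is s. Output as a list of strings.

emit factor 1: 'd' (i=0, period=1)
emit factor 2: 'ac' (i=1, period=2)
emit factor 3: 'abfcbedgaccddefbedefegecac' (i=3, period=26)

["d", "ac", "abfcbedgaccddefbedefegecac"]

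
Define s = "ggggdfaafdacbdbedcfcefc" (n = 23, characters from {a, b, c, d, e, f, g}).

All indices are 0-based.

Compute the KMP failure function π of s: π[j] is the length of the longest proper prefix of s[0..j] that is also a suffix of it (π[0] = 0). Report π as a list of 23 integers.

[0, 1, 2, 3, 0, 0, 0, 0, 0, 0, 0, 0, 0, 0, 0, 0, 0, 0, 0, 0, 0, 0, 0]

π[0] = 0
j=1 s[j]='g': π[1]=1 (border 'g')
j=2 s[j]='g': π[2]=2 (border 'gg')
j=3 s[j]='g': π[3]=3 (border 'ggg')
j=4 s[j]='d': k: 3→2→1→0; π[4]=0 (border '')
j=5 s[j]='f': π[5]=0 (border '')
j=6 s[j]='a': π[6]=0 (border '')
j=7 s[j]='a': π[7]=0 (border '')
j=8 s[j]='f': π[8]=0 (border '')
j=9 s[j]='d': π[9]=0 (border '')
j=10 s[j]='a': π[10]=0 (border '')
j=11 s[j]='c': π[11]=0 (border '')
j=12 s[j]='b': π[12]=0 (border '')
j=13 s[j]='d': π[13]=0 (border '')
j=14 s[j]='b': π[14]=0 (border '')
j=15 s[j]='e': π[15]=0 (border '')
j=16 s[j]='d': π[16]=0 (border '')
j=17 s[j]='c': π[17]=0 (border '')
j=18 s[j]='f': π[18]=0 (border '')
j=19 s[j]='c': π[19]=0 (border '')
j=20 s[j]='e': π[20]=0 (border '')
j=21 s[j]='f': π[21]=0 (border '')
j=22 s[j]='c': π[22]=0 (border '')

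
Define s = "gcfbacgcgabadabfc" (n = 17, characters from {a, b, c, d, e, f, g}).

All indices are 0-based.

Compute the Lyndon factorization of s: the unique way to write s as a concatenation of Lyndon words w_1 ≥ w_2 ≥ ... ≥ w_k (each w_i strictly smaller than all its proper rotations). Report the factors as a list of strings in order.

["g", "cf", "b", "acgcg", "abadabfc"]

emit factor 1: 'g' (i=0, period=1)
emit factor 2: 'cf' (i=1, period=2)
emit factor 3: 'b' (i=3, period=1)
emit factor 4: 'acgcg' (i=4, period=5)
emit factor 5: 'abadabfc' (i=9, period=8)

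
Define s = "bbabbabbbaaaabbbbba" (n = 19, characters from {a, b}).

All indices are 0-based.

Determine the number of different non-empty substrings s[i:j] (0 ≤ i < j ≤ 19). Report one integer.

143

rank→(start, suffix):
  0 → (18, 'a')
  1 → (9, 'aaaabbbbba')
  2 → (10, 'aaabbbbba')
  3 → (11, 'aabbbbba')
  4 → (2, 'abbabbbaaaabbbbba')
  5 → (5, 'abbbaaaabbbbba')
  6 → (12, 'abbbbba')
  7 → (17, 'ba')
  8 → (8, 'baaaabbbbba')
  9 → (1, 'babbabbbaaaabbbbba')
  10 → (4, 'babbbaaaabbbbba')
  11 → (16, 'bba')
  12 → (7, 'bbaaaabbbbba')
  13 → (0, 'bbabbabbbaaaabbbbba')
  14 → (3, 'bbabbbaaaabbbbba')
  15 → (15, 'bbba')
  16 → (6, 'bbbaaaabbbbba')
  17 → (14, 'bbbba')
  18 → (13, 'bbbbba')

SA = [18, 9, 10, 11, 2, 5, 12, 17, 8, 1, 4, 16, 7, 0, 3, 15, 6, 14, 13]
rank  pair      lcp
   1  s[18:],s[9:]  1  'a'
   2  s[9:],s[10:]  3  'aaa'
   3  s[10:],s[11:]  2  'aa'
   4  s[11:],s[2:]  1  'a'
   5  s[2:],s[5:]  3  'abb'
   6  s[5:],s[12:]  4  'abbb'
   7  s[12:],s[17:]  0  ''
   8  s[17:],s[8:]  2  'ba'
   9  s[8:],s[1:]  2  'ba'
  10  s[1:],s[4:]  4  'babb'
  11  s[4:],s[16:]  1  'b'
  12  s[16:],s[7:]  3  'bba'
  13  s[7:],s[0:]  3  'bba'
  14  s[0:],s[3:]  5  'bbabb'
  15  s[3:],s[15:]  2  'bb'
  16  s[15:],s[6:]  4  'bbba'
  17  s[6:],s[14:]  3  'bbb'
  18  s[14:],s[13:]  4  'bbbb'

n(n+1)/2 = 19·20/2 = 190
Σ LCP = 0 + 1 + 3 + 2 + 1 + 3 + 4 + 0 + 2 + 2 + 4 + 1 + 3 + 3 + 5 + 2 + 4 + 3 + 4 = 47
distinct = 190 − 47 = 143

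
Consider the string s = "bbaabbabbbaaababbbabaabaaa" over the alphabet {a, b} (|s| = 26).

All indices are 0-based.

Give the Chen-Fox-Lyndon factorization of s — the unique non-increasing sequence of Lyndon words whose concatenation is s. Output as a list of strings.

["b", "b", "aabbabbb", "aaababbbabaab", "a", "a", "a"]

emit factor 1: 'b' (i=0, period=1)
emit factor 2: 'b' (i=1, period=1)
emit factor 3: 'aabbabbb' (i=2, period=8)
emit factor 4: 'aaababbbabaab' (i=10, period=13)
emit factor 5: 'a' (i=23, period=1)
emit factor 6: 'a' (i=24, period=1)
emit factor 7: 'a' (i=25, period=1)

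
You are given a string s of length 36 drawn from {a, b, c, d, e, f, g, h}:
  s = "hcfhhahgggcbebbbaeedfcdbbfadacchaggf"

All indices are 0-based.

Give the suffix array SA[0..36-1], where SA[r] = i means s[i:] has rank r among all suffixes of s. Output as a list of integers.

[28, 26, 16, 32, 5, 15, 14, 13, 23, 11, 24, 10, 29, 21, 1, 30, 27, 22, 19, 12, 18, 17, 35, 25, 20, 2, 9, 34, 8, 33, 7, 31, 4, 0, 6, 3]

sorted suffixes:
  #0 SA[0]=28  'acchaggf'
  #1 SA[1]=26  'adacchaggf'
  #2 SA[2]=16  'aeedfcdbbfadacchaggf'
  #3 SA[3]=32  'aggf'
  #4 SA[4]=5  'ahgggcbebbbaeedfcdbbfadacchaggf'
  #5 SA[5]=15  'baeedfcdbbfadacchaggf'
  #6 SA[6]=14  'bbaeedfcdbbfadacchaggf'
  #7 SA[7]=13  'bbbaeedfcdbbfadacchaggf'
  #8 SA[8]=23  'bbfadacchaggf'
  #9 SA[9]=11  'bebbbaeedfcdbbfadacchaggf'
  #10 SA[10]=24  'bfadacchaggf'
  #11 SA[11]=10  'cbebbbaeedfcdbbfadacchaggf'
  #12 SA[12]=29  'cchaggf'
  #13 SA[13]=21  'cdbbfadacchaggf'
  #14 SA[14]=1  'cfhhahgggcbebbbaeedfcdbbfadacchaggf'
  #15 SA[15]=30  'chaggf'
  #16 SA[16]=27  'dacchaggf'
  #17 SA[17]=22  'dbbfadacchaggf'
  #18 SA[18]=19  'dfcdbbfadacchaggf'
  #19 SA[19]=12  'ebbbaeedfcdbbfadacchaggf'
  #20 SA[20]=18  'edfcdbbfadacchaggf'
  #21 SA[21]=17  'eedfcdbbfadacchaggf'
  #22 SA[22]=35  'f'
  #23 SA[23]=25  'fadacchaggf'
  #24 SA[24]=20  'fcdbbfadacchaggf'
  #25 SA[25]=2  'fhhahgggcbebbbaeedfcdbbfadacchaggf'
  #26 SA[26]=9  'gcbebbbaeedfcdbbfadacchaggf'
  #27 SA[27]=34  'gf'
  #28 SA[28]=8  'ggcbebbbaeedfcdbbfadacchaggf'
  #29 SA[29]=33  'ggf'
  #30 SA[30]=7  'gggcbebbbaeedfcdbbfadacchaggf'
  #31 SA[31]=31  'haggf'
  #32 SA[32]=4  'hahgggcbebbbaeedfcdbbfadacchaggf'
  #33 SA[33]=0  'hcfhhahgggcbebbbaeedfcdbbfadacchaggf'
  #34 SA[34]=6  'hgggcbebbbaeedfcdbbfadacchaggf'
  #35 SA[35]=3  'hhahgggcbebbbaeedfcdbbfadacchaggf'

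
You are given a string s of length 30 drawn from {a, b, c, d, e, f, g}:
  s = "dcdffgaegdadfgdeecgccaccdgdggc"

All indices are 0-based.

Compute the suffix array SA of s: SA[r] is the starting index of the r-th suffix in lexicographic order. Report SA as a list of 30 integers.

rank | idx | suffix
   0 |  21 | accdgdggc
   1 |  10 | adfgdeecgccaccdgdggc
   2 |   6 | aegdadfgdeecgccaccdgdggc
   3 |  29 | c
   4 |  20 | caccdgdggc
   5 |  19 | ccaccdgdggc
   6 |  22 | ccdgdggc
   7 |   1 | cdffgaegdadfgdeecgccaccdgdggc
   8 |  23 | cdgdggc
   9 |  17 | cgccaccdgdggc
  10 |   9 | dadfgdeecgccaccdgdggc
  11 |   0 | dcdffgaegdadfgdeecgccaccdgdggc
  12 |  14 | deecgccaccdgdggc
  13 |   2 | dffgaegdadfgdeecgccaccdgdggc
  14 |  11 | dfgdeecgccaccdgdggc
  15 |  24 | dgdggc
  16 |  26 | dggc
  17 |  16 | ecgccaccdgdggc
  18 |  15 | eecgccaccdgdggc
  19 |   7 | egdadfgdeecgccaccdgdggc
  20 |   3 | ffgaegdadfgdeecgccaccdgdggc
  21 |   4 | fgaegdadfgdeecgccaccdgdggc
  22 |  12 | fgdeecgccaccdgdggc
  23 |   5 | gaegdadfgdeecgccaccdgdggc
  24 |  28 | gc
  25 |  18 | gccaccdgdggc
  26 |   8 | gdadfgdeecgccaccdgdggc
  27 |  13 | gdeecgccaccdgdggc
  28 |  25 | gdggc
  29 |  27 | ggc

[21, 10, 6, 29, 20, 19, 22, 1, 23, 17, 9, 0, 14, 2, 11, 24, 26, 16, 15, 7, 3, 4, 12, 5, 28, 18, 8, 13, 25, 27]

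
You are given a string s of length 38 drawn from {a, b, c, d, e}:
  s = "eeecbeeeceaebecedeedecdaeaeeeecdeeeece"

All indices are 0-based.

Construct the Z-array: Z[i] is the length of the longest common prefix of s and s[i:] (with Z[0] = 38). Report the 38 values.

[38, 2, 1, 0, 0, 4, 2, 1, 0, 1, 0, 1, 0, 1, 0, 1, 0, 2, 1, 0, 1, 0, 0, 0, 1, 0, 3, 4, 2, 1, 0, 0, 3, 4, 2, 1, 0, 1]

Z[0]=38
i=1: i≥r, start 0; Z[1]=2 scan→box=[1,3)
i=2: min(r-i=1, Z[1]=2)=1; Z[2]=1
i=3: i≥r, start 0; Z[3]=0
i=4: i≥r, start 0; Z[4]=0
i=5: i≥r, start 0; Z[5]=4 scan→box=[5,9)
i=6: min(r-i=3, Z[1]=2)=2; Z[6]=2
i=7: min(r-i=2, Z[2]=1)=1; Z[7]=1
i=8: min(r-i=1, Z[3]=0)=0; Z[8]=0
i=9: i≥r, start 0; Z[9]=1 scan→box=[9,10)
i=10: i≥r, start 0; Z[10]=0
i=11: i≥r, start 0; Z[11]=1 scan→box=[11,12)
i=12: i≥r, start 0; Z[12]=0
i=13: i≥r, start 0; Z[13]=1 scan→box=[13,14)
i=14: i≥r, start 0; Z[14]=0
i=15: i≥r, start 0; Z[15]=1 scan→box=[15,16)
i=16: i≥r, start 0; Z[16]=0
i=17: i≥r, start 0; Z[17]=2 scan→box=[17,19)
i=18: min(r-i=1, Z[1]=2)=1; Z[18]=1
i=19: i≥r, start 0; Z[19]=0
i=20: i≥r, start 0; Z[20]=1 scan→box=[20,21)
i=21: i≥r, start 0; Z[21]=0
i=22: i≥r, start 0; Z[22]=0
i=23: i≥r, start 0; Z[23]=0
i=24: i≥r, start 0; Z[24]=1 scan→box=[24,25)
i=25: i≥r, start 0; Z[25]=0
i=26: i≥r, start 0; Z[26]=3 scan→box=[26,29)
i=27: min(r-i=2, Z[1]=2)=2; Z[27]=4 scan→box=[27,31)
i=28: min(r-i=3, Z[1]=2)=2; Z[28]=2
i=29: min(r-i=2, Z[2]=1)=1; Z[29]=1
i=30: min(r-i=1, Z[3]=0)=0; Z[30]=0
i=31: i≥r, start 0; Z[31]=0
i=32: i≥r, start 0; Z[32]=3 scan→box=[32,35)
i=33: min(r-i=2, Z[1]=2)=2; Z[33]=4 scan→box=[33,37)
i=34: min(r-i=3, Z[1]=2)=2; Z[34]=2
i=35: min(r-i=2, Z[2]=1)=1; Z[35]=1
i=36: min(r-i=1, Z[3]=0)=0; Z[36]=0
i=37: i≥r, start 0; Z[37]=1 scan→box=[37,38)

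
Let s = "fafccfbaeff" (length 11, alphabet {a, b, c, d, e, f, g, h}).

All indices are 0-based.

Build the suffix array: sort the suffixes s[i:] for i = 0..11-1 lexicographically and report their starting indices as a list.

[7, 1, 6, 3, 4, 8, 10, 0, 5, 2, 9]

sorted suffixes:
  #0 SA[0]=7  'aeff'
  #1 SA[1]=1  'afccfbaeff'
  #2 SA[2]=6  'baeff'
  #3 SA[3]=3  'ccfbaeff'
  #4 SA[4]=4  'cfbaeff'
  #5 SA[5]=8  'eff'
  #6 SA[6]=10  'f'
  #7 SA[7]=0  'fafccfbaeff'
  #8 SA[8]=5  'fbaeff'
  #9 SA[9]=2  'fccfbaeff'
  #10 SA[10]=9  'ff'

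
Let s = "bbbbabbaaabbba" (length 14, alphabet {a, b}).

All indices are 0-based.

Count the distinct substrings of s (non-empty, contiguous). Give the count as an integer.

78

sorted suffixes:
  #0 SA[0]=13  'a'
  #1 SA[1]=7  'aaabbba'
  #2 SA[2]=8  'aabbba'
  #3 SA[3]=4  'abbaaabbba'
  #4 SA[4]=9  'abbba'
  #5 SA[5]=12  'ba'
  #6 SA[6]=6  'baaabbba'
  #7 SA[7]=3  'babbaaabbba'
  #8 SA[8]=11  'bba'
  #9 SA[9]=5  'bbaaabbba'
  #10 SA[10]=2  'bbabbaaabbba'
  #11 SA[11]=10  'bbba'
  #12 SA[12]=1  'bbbabbaaabbba'
  #13 SA[13]=0  'bbbbabbaaabbba'

SA = [13, 7, 8, 4, 9, 12, 6, 3, 11, 5, 2, 10, 1, 0]
rank  pair      lcp
   1  s[13:],s[7:]  1  'a'
   2  s[7:],s[8:]  2  'aa'
   3  s[8:],s[4:]  1  'a'
   4  s[4:],s[9:]  3  'abb'
   5  s[9:],s[12:]  0  ''
   6  s[12:],s[6:]  2  'ba'
   7  s[6:],s[3:]  2  'ba'
   8  s[3:],s[11:]  1  'b'
   9  s[11:],s[5:]  3  'bba'
  10  s[5:],s[2:]  3  'bba'
  11  s[2:],s[10:]  2  'bb'
  12  s[10:],s[1:]  4  'bbba'
  13  s[1:],s[0:]  3  'bbb'

n(n+1)/2 = 14·15/2 = 105
Σ LCP = 0 + 1 + 2 + 1 + 3 + 0 + 2 + 2 + 1 + 3 + 3 + 2 + 4 + 3 = 27
distinct = 105 − 27 = 78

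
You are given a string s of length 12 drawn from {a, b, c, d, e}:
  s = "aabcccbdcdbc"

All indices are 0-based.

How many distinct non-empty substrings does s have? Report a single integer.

sorted suffixes:
  #0 SA[0]=0  'aabcccbdcdbc'
  #1 SA[1]=1  'abcccbdcdbc'
  #2 SA[2]=10  'bc'
  #3 SA[3]=2  'bcccbdcdbc'
  #4 SA[4]=6  'bdcdbc'
  #5 SA[5]=11  'c'
  #6 SA[6]=5  'cbdcdbc'
  #7 SA[7]=4  'ccbdcdbc'
  #8 SA[8]=3  'cccbdcdbc'
  #9 SA[9]=8  'cdbc'
  #10 SA[10]=9  'dbc'
  #11 SA[11]=7  'dcdbc'

SA = [0, 1, 10, 2, 6, 11, 5, 4, 3, 8, 9, 7]
[i] adj suffixes → lcp
  [1] 0/1 → 1 ('a')
  [2] 1/10 → 0 ('')
  [3] 10/2 → 2 ('bc')
  [4] 2/6 → 1 ('b')
  [5] 6/11 → 0 ('')
  [6] 11/5 → 1 ('c')
  [7] 5/4 → 1 ('c')
  [8] 4/3 → 2 ('cc')
  [9] 3/8 → 1 ('c')
  [10] 8/9 → 0 ('')
  [11] 9/7 → 1 ('d')

n(n+1)/2 = 12·13/2 = 78
Σ LCP = 0 + 1 + 0 + 2 + 1 + 0 + 1 + 1 + 2 + 1 + 0 + 1 = 10
distinct = 78 − 10 = 68

68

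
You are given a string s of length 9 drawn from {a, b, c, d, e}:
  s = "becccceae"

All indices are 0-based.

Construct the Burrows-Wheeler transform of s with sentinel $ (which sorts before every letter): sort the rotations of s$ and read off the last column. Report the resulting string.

ee$ecccacb

rank  rotation    last
    0  $becccceae  e
    1  ae$becccce  e
    2  becccceae$  $
    3  cccceae$be  e
    4  ccceae$bec  c
    5  cceae$becc  c
    6  ceae$beccc  c
    7  e$beccccea  a
    8  eae$becccc  c
    9  ecccceae$b  b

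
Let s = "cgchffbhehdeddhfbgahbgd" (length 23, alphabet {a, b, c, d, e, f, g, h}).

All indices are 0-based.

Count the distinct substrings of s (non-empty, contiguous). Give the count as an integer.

258

rank→(start, suffix):
  0 → (18, 'ahbgd')
  1 → (16, 'bgahbgd')
  2 → (20, 'bgd')
  3 → (6, 'bhehdeddhfbgahbgd')
  4 → (0, 'cgchffbhehdeddhfbgahbgd')
  5 → (2, 'chffbhehdeddhfbgahbgd')
  6 → (22, 'd')
  7 → (12, 'ddhfbgahbgd')
  8 → (10, 'deddhfbgahbgd')
  9 → (13, 'dhfbgahbgd')
  10 → (11, 'eddhfbgahbgd')
  11 → (8, 'ehdeddhfbgahbgd')
  12 → (15, 'fbgahbgd')
  13 → (5, 'fbhehdeddhfbgahbgd')
  14 → (4, 'ffbhehdeddhfbgahbgd')
  15 → (17, 'gahbgd')
  16 → (1, 'gchffbhehdeddhfbgahbgd')
  17 → (21, 'gd')
  18 → (19, 'hbgd')
  19 → (9, 'hdeddhfbgahbgd')
  20 → (7, 'hehdeddhfbgahbgd')
  21 → (14, 'hfbgahbgd')
  22 → (3, 'hffbhehdeddhfbgahbgd')

SA = [18, 16, 20, 6, 0, 2, 22, 12, 10, 13, 11, 8, 15, 5, 4, 17, 1, 21, 19, 9, 7, 14, 3]
rank  pair      lcp
   1  s[18:],s[16:]  0  ''
   2  s[16:],s[20:]  2  'bg'
   3  s[20:],s[6:]  1  'b'
   4  s[6:],s[0:]  0  ''
   5  s[0:],s[2:]  1  'c'
   6  s[2:],s[22:]  0  ''
   7  s[22:],s[12:]  1  'd'
   8  s[12:],s[10:]  1  'd'
   9  s[10:],s[13:]  1  'd'
  10  s[13:],s[11:]  0  ''
  11  s[11:],s[8:]  1  'e'
  12  s[8:],s[15:]  0  ''
  13  s[15:],s[5:]  2  'fb'
  14  s[5:],s[4:]  1  'f'
  15  s[4:],s[17:]  0  ''
  16  s[17:],s[1:]  1  'g'
  17  s[1:],s[21:]  1  'g'
  18  s[21:],s[19:]  0  ''
  19  s[19:],s[9:]  1  'h'
  20  s[9:],s[7:]  1  'h'
  21  s[7:],s[14:]  1  'h'
  22  s[14:],s[3:]  2  'hf'

n(n+1)/2 = 23·24/2 = 276
Σ LCP = 0 + 0 + 2 + 1 + 0 + 1 + 0 + 1 + 1 + 1 + 0 + 1 + 0 + 2 + 1 + 0 + 1 + 1 + 0 + 1 + 1 + 1 + 2 = 18
distinct = 276 − 18 = 258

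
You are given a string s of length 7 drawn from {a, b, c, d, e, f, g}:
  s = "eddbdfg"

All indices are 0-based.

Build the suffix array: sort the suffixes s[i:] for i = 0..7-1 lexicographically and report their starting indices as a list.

rank | idx | suffix
   0 |   3 | bdfg
   1 |   2 | dbdfg
   2 |   1 | ddbdfg
   3 |   4 | dfg
   4 |   0 | eddbdfg
   5 |   5 | fg
   6 |   6 | g

[3, 2, 1, 4, 0, 5, 6]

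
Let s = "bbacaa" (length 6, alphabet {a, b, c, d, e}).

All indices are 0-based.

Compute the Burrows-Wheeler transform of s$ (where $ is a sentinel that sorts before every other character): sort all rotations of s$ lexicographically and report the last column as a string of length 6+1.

aacbb$a

rank  rotation last
    0  $bbacaa  a
    1  a$bbaca  a
    2  aa$bbac  c
    3  acaa$bb  b
    4  bacaa$b  b
    5  bbacaa$  $
    6  caa$bba  a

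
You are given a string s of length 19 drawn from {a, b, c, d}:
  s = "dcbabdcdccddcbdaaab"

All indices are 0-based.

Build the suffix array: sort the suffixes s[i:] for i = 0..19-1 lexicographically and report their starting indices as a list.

[15, 16, 17, 3, 18, 2, 13, 4, 1, 12, 8, 6, 9, 14, 0, 11, 7, 5, 10]

rank | idx | suffix
   0 |  15 | aaab
   1 |  16 | aab
   2 |  17 | ab
   3 |   3 | abdcdccddcbdaaab
   4 |  18 | b
   5 |   2 | babdcdccddcbdaaab
   6 |  13 | bdaaab
   7 |   4 | bdcdccddcbdaaab
   8 |   1 | cbabdcdccddcbdaaab
   9 |  12 | cbdaaab
  10 |   8 | ccddcbdaaab
  11 |   6 | cdccddcbdaaab
  12 |   9 | cddcbdaaab
  13 |  14 | daaab
  14 |   0 | dcbabdcdccddcbdaaab
  15 |  11 | dcbdaaab
  16 |   7 | dccddcbdaaab
  17 |   5 | dcdccddcbdaaab
  18 |  10 | ddcbdaaab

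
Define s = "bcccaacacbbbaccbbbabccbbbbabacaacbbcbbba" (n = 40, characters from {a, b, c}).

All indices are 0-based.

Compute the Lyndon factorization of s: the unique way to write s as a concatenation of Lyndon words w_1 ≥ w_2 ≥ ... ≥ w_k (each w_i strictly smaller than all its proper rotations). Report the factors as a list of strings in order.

emit factor 1: 'bccc' (i=0, period=4)
emit factor 2: 'aacacbbbaccbbbabccbbbbabacaacbbcbbb' (i=4, period=35)
emit factor 3: 'a' (i=39, period=1)

["bccc", "aacacbbbaccbbbabccbbbbabacaacbbcbbb", "a"]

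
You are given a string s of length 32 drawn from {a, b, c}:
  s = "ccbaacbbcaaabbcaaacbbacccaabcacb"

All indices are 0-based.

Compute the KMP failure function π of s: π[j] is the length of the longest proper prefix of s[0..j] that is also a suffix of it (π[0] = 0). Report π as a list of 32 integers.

π[0] = 0
j=1 s[j]='c': π[1]=1 (border 'c')
j=2 s[j]='b': k: 1→0; π[2]=0 (border '')
j=3 s[j]='a': π[3]=0 (border '')
j=4 s[j]='a': π[4]=0 (border '')
j=5 s[j]='c': π[5]=1 (border 'c')
j=6 s[j]='b': k: 1→0; π[6]=0 (border '')
j=7 s[j]='b': π[7]=0 (border '')
j=8 s[j]='c': π[8]=1 (border 'c')
j=9 s[j]='a': k: 1→0; π[9]=0 (border '')
j=10 s[j]='a': π[10]=0 (border '')
j=11 s[j]='a': π[11]=0 (border '')
j=12 s[j]='b': π[12]=0 (border '')
j=13 s[j]='b': π[13]=0 (border '')
j=14 s[j]='c': π[14]=1 (border 'c')
j=15 s[j]='a': k: 1→0; π[15]=0 (border '')
j=16 s[j]='a': π[16]=0 (border '')
j=17 s[j]='a': π[17]=0 (border '')
j=18 s[j]='c': π[18]=1 (border 'c')
j=19 s[j]='b': k: 1→0; π[19]=0 (border '')
j=20 s[j]='b': π[20]=0 (border '')
j=21 s[j]='a': π[21]=0 (border '')
j=22 s[j]='c': π[22]=1 (border 'c')
j=23 s[j]='c': π[23]=2 (border 'cc')
j=24 s[j]='c': k: 2→1; π[24]=2 (border 'cc')
j=25 s[j]='a': k: 2→1→0; π[25]=0 (border '')
j=26 s[j]='a': π[26]=0 (border '')
j=27 s[j]='b': π[27]=0 (border '')
j=28 s[j]='c': π[28]=1 (border 'c')
j=29 s[j]='a': k: 1→0; π[29]=0 (border '')
j=30 s[j]='c': π[30]=1 (border 'c')
j=31 s[j]='b': k: 1→0; π[31]=0 (border '')

[0, 1, 0, 0, 0, 1, 0, 0, 1, 0, 0, 0, 0, 0, 1, 0, 0, 0, 1, 0, 0, 0, 1, 2, 2, 0, 0, 0, 1, 0, 1, 0]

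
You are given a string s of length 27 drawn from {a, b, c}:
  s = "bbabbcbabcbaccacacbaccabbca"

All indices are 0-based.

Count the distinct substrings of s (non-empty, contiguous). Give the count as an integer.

rank→(start, suffix):
  0 → (26, 'a')
  1 → (22, 'abbca')
  2 → (2, 'abbcbabcbaccacacbaccabbca')
  3 → (7, 'abcbaccacacbaccabbca')
  4 → (14, 'acacbaccabbca')
  5 → (16, 'acbaccabbca')
  6 → (19, 'accabbca')
  7 → (11, 'accacacbaccabbca')
  8 → (1, 'babbcbabcbaccacacbaccabbca')
  9 → (6, 'babcbaccacacbaccabbca')
  10 → (18, 'baccabbca')
  11 → (10, 'baccacacbaccabbca')
  12 → (0, 'bbabbcbabcbaccacacbaccabbca')
  13 → (23, 'bbca')
  14 → (3, 'bbcbabcbaccacacbaccabbca')
  15 → (24, 'bca')
  16 → (4, 'bcbabcbaccacacbaccabbca')
  17 → (8, 'bcbaccacacbaccabbca')
  18 → (25, 'ca')
  19 → (21, 'cabbca')
  20 → (13, 'cacacbaccabbca')
  21 → (15, 'cacbaccabbca')
  22 → (5, 'cbabcbaccacacbaccabbca')
  23 → (17, 'cbaccabbca')
  24 → (9, 'cbaccacacbaccabbca')
  25 → (20, 'ccabbca')
  26 → (12, 'ccacacbaccabbca')

SA = [26, 22, 2, 7, 14, 16, 19, 11, 1, 6, 18, 10, 0, 23, 3, 24, 4, 8, 25, 21, 13, 15, 5, 17, 9, 20, 12]
rank  pair      lcp
   1  s[26:],s[22:]  1  'a'
   2  s[22:],s[2:]  4  'abbc'
   3  s[2:],s[7:]  2  'ab'
   4  s[7:],s[14:]  1  'a'
   5  s[14:],s[16:]  2  'ac'
   6  s[16:],s[19:]  2  'ac'
   7  s[19:],s[11:]  4  'acca'
   8  s[11:],s[1:]  0  ''
   9  s[1:],s[6:]  3  'bab'
  10  s[6:],s[18:]  2  'ba'
  11  s[18:],s[10:]  5  'bacca'
  12  s[10:],s[0:]  1  'b'
  13  s[0:],s[23:]  2  'bb'
  14  s[23:],s[3:]  3  'bbc'
  15  s[3:],s[24:]  1  'b'
  16  s[24:],s[4:]  2  'bc'
  17  s[4:],s[8:]  4  'bcba'
  18  s[8:],s[25:]  0  ''
  19  s[25:],s[21:]  2  'ca'
  20  s[21:],s[13:]  2  'ca'
  21  s[13:],s[15:]  3  'cac'
  22  s[15:],s[5:]  1  'c'
  23  s[5:],s[17:]  3  'cba'
  24  s[17:],s[9:]  6  'cbacca'
  25  s[9:],s[20:]  1  'c'
  26  s[20:],s[12:]  3  'cca'

n(n+1)/2 = 27·28/2 = 378
Σ LCP = 0 + 1 + 4 + 2 + 1 + 2 + 2 + 4 + 0 + 3 + 2 + 5 + 1 + 2 + 3 + 1 + 2 + 4 + 0 + 2 + 2 + 3 + 1 + 3 + 6 + 1 + 3 = 60
distinct = 378 − 60 = 318

318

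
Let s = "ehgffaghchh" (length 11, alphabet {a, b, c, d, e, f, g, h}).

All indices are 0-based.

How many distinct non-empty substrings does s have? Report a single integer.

61

sorted suffixes:
  #0 SA[0]=5  'aghchh'
  #1 SA[1]=8  'chh'
  #2 SA[2]=0  'ehgffaghchh'
  #3 SA[3]=4  'faghchh'
  #4 SA[4]=3  'ffaghchh'
  #5 SA[5]=2  'gffaghchh'
  #6 SA[6]=6  'ghchh'
  #7 SA[7]=10  'h'
  #8 SA[8]=7  'hchh'
  #9 SA[9]=1  'hgffaghchh'
  #10 SA[10]=9  'hh'

SA = [5, 8, 0, 4, 3, 2, 6, 10, 7, 1, 9]
rank  pair      lcp
   1  s[5:],s[8:]  0  ''
   2  s[8:],s[0:]  0  ''
   3  s[0:],s[4:]  0  ''
   4  s[4:],s[3:]  1  'f'
   5  s[3:],s[2:]  0  ''
   6  s[2:],s[6:]  1  'g'
   7  s[6:],s[10:]  0  ''
   8  s[10:],s[7:]  1  'h'
   9  s[7:],s[1:]  1  'h'
  10  s[1:],s[9:]  1  'h'

n(n+1)/2 = 11·12/2 = 66
Σ LCP = 0 + 0 + 0 + 0 + 1 + 0 + 1 + 0 + 1 + 1 + 1 = 5
distinct = 66 − 5 = 61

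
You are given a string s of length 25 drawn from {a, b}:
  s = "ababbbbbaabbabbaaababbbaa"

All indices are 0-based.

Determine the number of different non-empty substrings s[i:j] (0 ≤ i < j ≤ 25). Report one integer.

254

rank→(start, suffix):
  0 → (24, 'a')
  1 → (23, 'aa')
  2 → (15, 'aaababbbaa')
  3 → (16, 'aababbbaa')
  4 → (8, 'aabbabbaaababbbaa')
  5 → (17, 'ababbbaa')
  6 → (0, 'ababbbbbaabbabbaaababbbaa')
  7 → (12, 'abbaaababbbaa')
  8 → (9, 'abbabbaaababbbaa')
  9 → (19, 'abbbaa')
  10 → (2, 'abbbbbaabbabbaaababbbaa')
  11 → (22, 'baa')
  12 → (14, 'baaababbbaa')
  13 → (7, 'baabbabbaaababbbaa')
  14 → (11, 'babbaaababbbaa')
  15 → (18, 'babbbaa')
  16 → (1, 'babbbbbaabbabbaaababbbaa')
  17 → (21, 'bbaa')
  18 → (13, 'bbaaababbbaa')
  19 → (6, 'bbaabbabbaaababbbaa')
  20 → (10, 'bbabbaaababbbaa')
  21 → (20, 'bbbaa')
  22 → (5, 'bbbaabbabbaaababbbaa')
  23 → (4, 'bbbbaabbabbaaababbbaa')
  24 → (3, 'bbbbbaabbabbaaababbbaa')

SA = [24, 23, 15, 16, 8, 17, 0, 12, 9, 19, 2, 22, 14, 7, 11, 18, 1, 21, 13, 6, 10, 20, 5, 4, 3]
rank  pair      lcp
   1  s[24:],s[23:]  1  'a'
   2  s[23:],s[15:]  2  'aa'
   3  s[15:],s[16:]  2  'aa'
   4  s[16:],s[8:]  3  'aab'
   5  s[8:],s[17:]  1  'a'
   6  s[17:],s[0:]  6  'ababbb'
   7  s[0:],s[12:]  2  'ab'
   8  s[12:],s[9:]  4  'abba'
   9  s[9:],s[19:]  3  'abb'
  10  s[19:],s[2:]  4  'abbb'
  11  s[2:],s[22:]  0  ''
  12  s[22:],s[14:]  3  'baa'
  13  s[14:],s[7:]  3  'baa'
  14  s[7:],s[11:]  2  'ba'
  15  s[11:],s[18:]  4  'babb'
  16  s[18:],s[1:]  5  'babbb'
  17  s[1:],s[21:]  1  'b'
  18  s[21:],s[13:]  4  'bbaa'
  19  s[13:],s[6:]  4  'bbaa'
  20  s[6:],s[10:]  3  'bba'
  21  s[10:],s[20:]  2  'bb'
  22  s[20:],s[5:]  5  'bbbaa'
  23  s[5:],s[4:]  3  'bbb'
  24  s[4:],s[3:]  4  'bbbb'

n(n+1)/2 = 25·26/2 = 325
Σ LCP = 0 + 1 + 2 + 2 + 3 + 1 + 6 + 2 + 4 + 3 + 4 + 0 + 3 + 3 + 2 + 4 + 5 + 1 + 4 + 4 + 3 + 2 + 5 + 3 + 4 = 71
distinct = 325 − 71 = 254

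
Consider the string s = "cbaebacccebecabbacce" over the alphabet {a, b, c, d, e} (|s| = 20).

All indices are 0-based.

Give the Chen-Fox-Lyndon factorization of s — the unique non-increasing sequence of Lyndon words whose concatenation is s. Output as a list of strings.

["c", "b", "aeb", "acccebec", "abbacce"]

emit factor 1: 'c' (i=0, period=1)
emit factor 2: 'b' (i=1, period=1)
emit factor 3: 'aeb' (i=2, period=3)
emit factor 4: 'acccebec' (i=5, period=8)
emit factor 5: 'abbacce' (i=13, period=7)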